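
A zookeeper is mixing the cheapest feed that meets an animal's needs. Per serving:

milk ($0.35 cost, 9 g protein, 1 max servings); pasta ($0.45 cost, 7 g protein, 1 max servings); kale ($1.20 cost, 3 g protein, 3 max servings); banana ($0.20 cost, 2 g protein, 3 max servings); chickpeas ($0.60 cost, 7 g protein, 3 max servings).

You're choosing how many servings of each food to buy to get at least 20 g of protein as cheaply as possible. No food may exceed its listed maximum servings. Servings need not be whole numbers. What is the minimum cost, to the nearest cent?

Cost per g of protein: milk $0.0389, pasta $0.0643, chickpeas $0.0857, banana $0.1000, kale $0.4000.
Take 1 serving of milk: +9.0 g protein for $0.35 (total $0.35, still need 11.0 g).
Take 1 serving of pasta: +7.0 g protein for $0.45 (total $0.80, still need 4.0 g).
Take 0.5714 servings of chickpeas: +4.0 g protein for $0.34 (total $1.14, still need 0.0 g).
Filling from the cheapest source first is optimal under one linear minimum: $1.14.

$1.14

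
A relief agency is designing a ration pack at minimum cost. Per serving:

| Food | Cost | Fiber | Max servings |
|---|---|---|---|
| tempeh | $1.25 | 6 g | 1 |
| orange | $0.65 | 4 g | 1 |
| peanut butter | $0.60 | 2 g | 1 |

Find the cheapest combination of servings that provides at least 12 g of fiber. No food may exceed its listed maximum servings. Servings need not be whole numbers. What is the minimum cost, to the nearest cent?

$2.50

Cost per g of fiber: orange $0.1625, tempeh $0.2083, peanut butter $0.3000.
Take 1 serving of orange: +4.0 g fiber for $0.65 (total $0.65, still need 8.0 g).
Take 1 serving of tempeh: +6.0 g fiber for $1.25 (total $1.90, still need 2.0 g).
Take 1 serving of peanut butter: +2.0 g fiber for $0.60 (total $2.50, still need 0.0 g).
Greedy by cheapest-per-g is optimal for a single linear constraint, so the minimum cost is $2.50.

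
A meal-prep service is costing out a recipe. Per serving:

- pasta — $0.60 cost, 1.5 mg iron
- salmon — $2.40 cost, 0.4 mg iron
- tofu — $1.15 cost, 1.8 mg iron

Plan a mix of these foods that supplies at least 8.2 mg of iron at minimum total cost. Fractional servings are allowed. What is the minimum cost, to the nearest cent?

$3.28

Cost per mg of iron: pasta $0.4000, tofu $0.6389, salmon $6.0000.
With no serving limits, use only pasta: 8.2 mg / 1.5 mg = 5.467 servings × $0.60 = $3.28.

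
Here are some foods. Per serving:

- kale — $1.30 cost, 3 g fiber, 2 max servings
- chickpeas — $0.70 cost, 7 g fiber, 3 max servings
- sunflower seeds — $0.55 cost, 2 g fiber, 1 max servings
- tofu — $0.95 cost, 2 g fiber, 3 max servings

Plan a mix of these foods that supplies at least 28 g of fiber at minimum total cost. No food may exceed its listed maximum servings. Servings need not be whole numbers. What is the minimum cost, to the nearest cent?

$4.82

Cost per g of fiber: chickpeas $0.1000, sunflower seeds $0.2750, kale $0.4333, tofu $0.4750.
Take 3 servings of chickpeas: +21.0 g fiber for $2.10 (total $2.10, still need 7.0 g).
Take 1 serving of sunflower seeds: +2.0 g fiber for $0.55 (total $2.65, still need 5.0 g).
Take 1.667 servings of kale: +5.0 g fiber for $2.17 (total $4.82, still need 0.0 g).
Filling from the cheapest source first is optimal under one linear minimum: $4.82.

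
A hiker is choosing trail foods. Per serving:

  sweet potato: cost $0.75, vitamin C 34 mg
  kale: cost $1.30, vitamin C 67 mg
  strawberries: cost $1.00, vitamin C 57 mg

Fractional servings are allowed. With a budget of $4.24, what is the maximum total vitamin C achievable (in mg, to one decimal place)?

241.7 mg

Vitamin C per dollar: strawberries 57, kale 51.54, sweet potato 45.33.
With no serving limits, spend the whole cost allowance on strawberries: $4.24 / $1.00 × 57 mg = 241.7 mg.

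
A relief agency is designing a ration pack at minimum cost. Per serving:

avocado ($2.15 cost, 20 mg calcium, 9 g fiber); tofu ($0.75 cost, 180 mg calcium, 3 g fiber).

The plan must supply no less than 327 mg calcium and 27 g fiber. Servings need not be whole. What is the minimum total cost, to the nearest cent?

An LP optimum is at a vertex; with two nutrient constraints at most two foods are used. Check each candidate.
avocado only: max(327/20, 27/9) = 16.35 servings → $35.15.
tofu only: max(327/180, 27/3) = 9 servings → $6.75.
avocado + tofu with both tight: 2.487 servings and 1.54 servings → $6.50.
The minimum over all feasible corners is $6.50.

$6.50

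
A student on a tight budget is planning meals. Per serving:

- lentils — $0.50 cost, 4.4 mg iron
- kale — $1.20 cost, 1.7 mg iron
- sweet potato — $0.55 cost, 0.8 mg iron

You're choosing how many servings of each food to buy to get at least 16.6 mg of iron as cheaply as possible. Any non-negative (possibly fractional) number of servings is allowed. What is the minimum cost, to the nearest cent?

$1.89

Cost per mg of iron: lentils $0.1136, sweet potato $0.6875, kale $0.7059.
With no serving limits, use only lentils: 16.6 mg / 4.4 mg = 3.773 servings × $0.50 = $1.89.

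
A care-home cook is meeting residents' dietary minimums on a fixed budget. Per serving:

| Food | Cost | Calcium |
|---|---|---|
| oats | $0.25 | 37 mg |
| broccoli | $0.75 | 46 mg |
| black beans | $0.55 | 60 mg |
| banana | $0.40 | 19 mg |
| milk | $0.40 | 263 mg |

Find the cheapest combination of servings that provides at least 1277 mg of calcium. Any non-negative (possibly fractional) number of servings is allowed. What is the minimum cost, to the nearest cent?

$1.94

Cost per mg of calcium: milk $0.0015, oats $0.0068, black beans $0.0092, broccoli $0.0163, banana $0.0211.
With no serving limits, use only milk: 1277 mg / 263 mg = 4.856 servings × $0.40 = $1.94.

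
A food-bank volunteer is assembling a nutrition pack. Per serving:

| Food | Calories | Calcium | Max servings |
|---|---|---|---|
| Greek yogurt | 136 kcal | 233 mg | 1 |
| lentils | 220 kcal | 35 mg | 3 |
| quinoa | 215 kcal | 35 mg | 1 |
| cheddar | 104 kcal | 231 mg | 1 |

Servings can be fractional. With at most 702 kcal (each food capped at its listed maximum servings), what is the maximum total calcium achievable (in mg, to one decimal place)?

538.3 mg

Calcium per kcal: cheddar 2.221, Greek yogurt 1.713, quinoa 0.1628, lentils 0.1591.
Take 1 serving of cheddar: uses 104 kcal, +231.0 mg calcium (running total 231.0 mg).
Take 1 serving of Greek yogurt: uses 136 kcal, +233.0 mg calcium (running total 464.0 mg).
Take 1 serving of quinoa: uses 215 kcal, +35.0 mg calcium (running total 499.0 mg).
Take 1.123 servings of lentils: uses 247 kcal, +39.3 mg calcium (running total 538.3 mg).
Filling greedily by calcium-per-kcal is optimal for one linear limit, giving 538.3 mg.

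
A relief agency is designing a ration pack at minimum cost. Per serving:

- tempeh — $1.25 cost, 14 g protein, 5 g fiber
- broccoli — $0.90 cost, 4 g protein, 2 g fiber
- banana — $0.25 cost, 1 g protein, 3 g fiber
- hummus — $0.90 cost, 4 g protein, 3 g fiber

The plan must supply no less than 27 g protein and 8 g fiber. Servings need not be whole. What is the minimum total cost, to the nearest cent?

For a min-cost LP with two ≥-constraints, a basic feasible solution has at most two positive variables.
tempeh only: max(27/14, 8/5) = 1.929 servings → $2.41.
broccoli only: max(27/4, 8/2) = 6.75 servings → $6.08.
banana only: max(27/1, 8/3) = 27 servings → $6.75.
hummus only: max(27/4, 8/3) = 6.75 servings → $6.08.
tempeh + broccoli: the both-tight solution has a negative serving — not a feasible corner.
tempeh + banana: the both-tight solution has a negative serving — not a feasible corner.
tempeh + hummus: the both-tight solution has a negative serving — not a feasible corner.
broccoli + banana: the both-tight solution has a negative serving — not a feasible corner.
broccoli + hummus: intersection lies outside the first quadrant.
banana + hummus: the both-tight solution has a negative serving — not a feasible corner.
So the least-cost plan costs $2.41.

$2.41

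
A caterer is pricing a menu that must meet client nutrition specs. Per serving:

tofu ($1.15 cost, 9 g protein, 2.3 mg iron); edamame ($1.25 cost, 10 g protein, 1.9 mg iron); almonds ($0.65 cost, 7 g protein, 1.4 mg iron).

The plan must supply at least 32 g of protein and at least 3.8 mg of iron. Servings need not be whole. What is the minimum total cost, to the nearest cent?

For a min-cost LP with two ≥-constraints, a basic feasible solution has at most two positive variables.
tofu only: max(32/9, 3.8/2.3) = 3.556 servings → $4.09.
edamame only: max(32/10, 3.8/1.9) = 3.2 servings → $4.00.
almonds only: max(32/7, 3.8/1.4) = 4.571 servings → $2.97.
tofu + edamame with both targets exact would need a negative amount; discard.
tofu + almonds: the both-tight solution has a negative serving — not a feasible corner.
edamame + almonds: intersection lies outside the first quadrant.
The minimum over all feasible corners is $2.97.

$2.97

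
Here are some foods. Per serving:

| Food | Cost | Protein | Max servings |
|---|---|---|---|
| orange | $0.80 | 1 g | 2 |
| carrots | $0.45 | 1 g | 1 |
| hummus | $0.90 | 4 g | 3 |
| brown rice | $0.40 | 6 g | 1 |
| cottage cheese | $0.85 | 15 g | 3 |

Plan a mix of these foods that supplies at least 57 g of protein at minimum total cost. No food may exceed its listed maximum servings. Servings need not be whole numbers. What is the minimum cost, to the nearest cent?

Cost per g of protein: cottage cheese $0.0567, brown rice $0.0667, hummus $0.2250, carrots $0.4500, orange $0.8000.
Take 3 servings of cottage cheese: +45.0 g protein for $2.55 (total $2.55, still need 12.0 g).
Take 1 serving of brown rice: +6.0 g protein for $0.40 (total $2.95, still need 6.0 g).
Take 1.5 servings of hummus: +6.0 g protein for $1.35 (total $4.30, still need 0.0 g).
Greedy by cheapest-per-g is optimal for a single linear constraint, so the minimum cost is $4.30.

$4.30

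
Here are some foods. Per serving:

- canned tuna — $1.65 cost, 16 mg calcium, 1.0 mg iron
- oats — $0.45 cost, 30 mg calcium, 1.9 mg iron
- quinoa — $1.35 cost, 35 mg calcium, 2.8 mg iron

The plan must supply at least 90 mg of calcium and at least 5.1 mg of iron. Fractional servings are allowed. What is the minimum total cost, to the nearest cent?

The cheapest plan sits at a corner of the feasible region — with two constraints it uses at most two foods.
canned tuna only: max(90/16, 5.1/1.0) = 5.625 servings → $9.28.
oats only: max(90/30, 5.1/1.9) = 3 servings → $1.35.
quinoa only: max(90/35, 5.1/2.8) = 2.571 servings → $3.47.
canned tuna + oats: intersection lies outside the first quadrant.
canned tuna + quinoa: intersection lies outside the first quadrant.
oats + quinoa: intersection lies outside the first quadrant.
So the least-cost plan costs $1.35.

$1.35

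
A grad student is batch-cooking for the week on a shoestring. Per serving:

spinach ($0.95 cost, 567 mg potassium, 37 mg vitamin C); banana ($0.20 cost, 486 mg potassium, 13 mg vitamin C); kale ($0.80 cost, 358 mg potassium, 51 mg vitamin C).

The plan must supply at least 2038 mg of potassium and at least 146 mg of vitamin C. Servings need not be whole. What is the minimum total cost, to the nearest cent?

The cheapest plan sits at a corner of the feasible region — with two constraints it uses at most two foods.
spinach only: max(2038/567, 146/37) = 3.946 servings → $3.75.
banana only: max(2038/486, 146/13) = 11.23 servings → $2.25.
kale only: max(2038/358, 146/51) = 5.693 servings → $4.55.
spinach + banana: intersection lies outside the first quadrant.
spinach + kale with both tight: 3.297 servings and 0.4707 servings → $3.51.
banana + kale with both tight: 2.567 servings and 2.209 servings → $2.28.
The minimum over all feasible corners is $2.25.

$2.25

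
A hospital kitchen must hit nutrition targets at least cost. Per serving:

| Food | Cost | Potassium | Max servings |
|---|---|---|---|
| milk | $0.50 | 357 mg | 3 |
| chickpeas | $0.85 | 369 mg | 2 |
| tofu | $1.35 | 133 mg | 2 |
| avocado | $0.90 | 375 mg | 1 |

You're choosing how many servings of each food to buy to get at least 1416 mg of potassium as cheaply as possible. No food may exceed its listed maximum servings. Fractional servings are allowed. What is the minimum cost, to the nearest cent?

$2.29

Cost per mg of potassium: milk $0.0014, chickpeas $0.0023, avocado $0.0024, tofu $0.0102.
Take 3 servings of milk: +1071.0 mg potassium for $1.50 (total $1.50, still need 345.0 mg).
Take 0.935 servings of chickpeas: +345.0 mg potassium for $0.79 (total $2.29, still need 0.0 mg).
Filling from the cheapest source first is optimal under one linear minimum: $2.29.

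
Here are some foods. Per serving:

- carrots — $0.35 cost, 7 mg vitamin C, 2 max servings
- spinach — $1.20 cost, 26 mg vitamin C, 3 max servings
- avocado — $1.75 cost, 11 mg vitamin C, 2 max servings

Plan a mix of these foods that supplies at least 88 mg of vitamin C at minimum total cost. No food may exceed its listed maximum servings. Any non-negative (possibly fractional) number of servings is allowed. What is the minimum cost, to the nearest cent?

$4.10

Cost per mg of vitamin C: spinach $0.0462, carrots $0.0500, avocado $0.1591.
Take 3 servings of spinach: +78.0 mg vitamin C for $3.60 (total $3.60, still need 10.0 mg).
Take 1.429 servings of carrots: +10.0 mg vitamin C for $0.50 (total $4.10, still need 0.0 mg).
Greedy by cheapest-per-mg is optimal for a single linear constraint, so the minimum cost is $4.10.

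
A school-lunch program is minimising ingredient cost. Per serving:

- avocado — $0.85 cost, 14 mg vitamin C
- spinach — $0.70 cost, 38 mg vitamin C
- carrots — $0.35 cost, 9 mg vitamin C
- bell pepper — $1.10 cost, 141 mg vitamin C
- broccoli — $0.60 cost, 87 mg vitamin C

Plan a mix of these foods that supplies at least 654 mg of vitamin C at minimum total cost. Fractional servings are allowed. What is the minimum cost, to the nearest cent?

$4.51

Cost per mg of vitamin C: broccoli $0.0069, bell pepper $0.0078, spinach $0.0184, carrots $0.0389, avocado $0.0607.
With no serving limits, use only broccoli: 654 mg / 87 mg = 7.517 servings × $0.60 = $4.51.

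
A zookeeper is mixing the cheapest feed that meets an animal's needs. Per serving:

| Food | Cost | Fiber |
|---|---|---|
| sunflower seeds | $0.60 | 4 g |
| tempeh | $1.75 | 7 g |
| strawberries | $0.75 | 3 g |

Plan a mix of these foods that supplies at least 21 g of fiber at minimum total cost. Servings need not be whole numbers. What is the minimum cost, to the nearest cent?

Cost per g of fiber: sunflower seeds $0.1500, tempeh $0.2500, strawberries $0.2500.
With no serving limits, use only sunflower seeds: 21 g / 4 g = 5.25 servings × $0.60 = $3.15.

$3.15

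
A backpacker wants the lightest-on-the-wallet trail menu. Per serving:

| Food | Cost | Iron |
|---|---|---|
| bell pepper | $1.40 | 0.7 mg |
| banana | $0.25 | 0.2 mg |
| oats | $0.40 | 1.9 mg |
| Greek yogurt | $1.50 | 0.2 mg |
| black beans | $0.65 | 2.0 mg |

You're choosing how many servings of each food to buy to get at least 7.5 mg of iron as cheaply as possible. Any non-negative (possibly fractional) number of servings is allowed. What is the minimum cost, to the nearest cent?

Cost per mg of iron: oats $0.2105, black beans $0.3250, banana $1.2500, bell pepper $2.0000, Greek yogurt $7.5000.
With no serving limits, use only oats: 7.5 mg / 1.9 mg = 3.947 servings × $0.40 = $1.58.

$1.58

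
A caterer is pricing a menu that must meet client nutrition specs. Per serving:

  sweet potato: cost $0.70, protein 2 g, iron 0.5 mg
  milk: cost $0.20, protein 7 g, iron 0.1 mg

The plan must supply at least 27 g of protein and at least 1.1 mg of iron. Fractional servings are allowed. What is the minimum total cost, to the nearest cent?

$1.75

Compare the cost at each extreme point of the feasible region.
sweet potato only: max(27/2, 1.1/0.5) = 13.5 servings → $9.45.
milk only: max(27/7, 1.1/0.1) = 11 servings → $2.20.
sweet potato + milk with both tight: 1.515 servings and 3.424 servings → $1.75.
So the least-cost plan costs $1.75.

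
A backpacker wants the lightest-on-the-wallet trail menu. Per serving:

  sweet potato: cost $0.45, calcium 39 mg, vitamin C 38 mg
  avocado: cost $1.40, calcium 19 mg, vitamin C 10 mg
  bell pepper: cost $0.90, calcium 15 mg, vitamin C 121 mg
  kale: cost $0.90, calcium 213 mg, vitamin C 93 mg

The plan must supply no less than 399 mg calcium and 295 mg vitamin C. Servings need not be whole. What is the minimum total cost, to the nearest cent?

$2.57

The cheapest plan sits at a corner of the feasible region — with two constraints it uses at most two foods.
sweet potato only: max(399/39, 295/38) = 10.23 servings → $4.60.
avocado only: max(399/19, 295/10) = 29.5 servings → $41.30.
bell pepper only: max(399/15, 295/121) = 26.6 servings → $23.94.
kale only: max(399/213, 295/93) = 3.172 servings → $2.85.
sweet potato + avocado with both tight: 4.864 servings and 11.02 servings → $17.61.
sweet potato + bell pepper with both targets exact would need a negative amount; discard.
sweet potato + kale with both tight: 5.76 servings and 0.8187 servings → $3.33.
avocado + bell pepper with both tight: 20.41 servings and 0.7515 servings → $29.25.
avocado + kale: the both-tight solution has a negative serving — not a feasible corner.
bell pepper + kale with both tight: 1.055 servings and 1.799 servings → $2.57.
Cheapest feasible corner: $2.57.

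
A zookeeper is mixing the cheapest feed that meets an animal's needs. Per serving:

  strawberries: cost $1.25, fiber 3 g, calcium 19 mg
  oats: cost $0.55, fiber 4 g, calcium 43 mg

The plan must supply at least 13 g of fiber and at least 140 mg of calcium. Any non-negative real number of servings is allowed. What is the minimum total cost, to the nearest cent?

$1.79

strawberries only: max(13/3, 140/19) = 7.368 servings → $9.21.
oats only: max(13/4, 140/43) = 3.256 servings → $1.79.
strawberries + oats with both targets exact would need a negative amount; discard.
Cheapest feasible corner: $1.79.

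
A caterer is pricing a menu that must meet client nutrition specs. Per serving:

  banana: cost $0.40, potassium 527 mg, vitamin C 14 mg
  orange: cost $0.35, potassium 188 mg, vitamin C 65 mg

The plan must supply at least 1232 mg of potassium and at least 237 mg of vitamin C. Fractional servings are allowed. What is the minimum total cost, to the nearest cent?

Check every corner: each single food scaled to meet both minima, and each pair solved so both constraints bind.
banana only: max(1232/527, 237/14) = 16.93 servings → $6.77.
orange only: max(1232/188, 237/65) = 6.553 servings → $2.29.
banana + orange with both tight: 1.123 servings and 3.404 servings → $1.64.
So the least-cost plan costs $1.64.

$1.64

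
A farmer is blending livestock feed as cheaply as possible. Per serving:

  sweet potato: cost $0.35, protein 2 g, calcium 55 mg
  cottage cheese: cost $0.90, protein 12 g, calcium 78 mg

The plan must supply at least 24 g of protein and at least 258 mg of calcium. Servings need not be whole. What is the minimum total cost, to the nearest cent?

Two binding constraints pin down two serving amounts, so the optimal mix uses at most two foods. The candidates are each food alone (scaled to the tighter of protein/calcium) and each pair with both constraints tight.
sweet potato only: max(24/2, 258/55) = 12 servings → $4.20.
cottage cheese only: max(24/12, 258/78) = 3.308 servings → $2.98.
sweet potato + cottage cheese with both tight: 2.429 servings and 1.595 servings → $2.29.
The minimum over all feasible corners is $2.29.

$2.29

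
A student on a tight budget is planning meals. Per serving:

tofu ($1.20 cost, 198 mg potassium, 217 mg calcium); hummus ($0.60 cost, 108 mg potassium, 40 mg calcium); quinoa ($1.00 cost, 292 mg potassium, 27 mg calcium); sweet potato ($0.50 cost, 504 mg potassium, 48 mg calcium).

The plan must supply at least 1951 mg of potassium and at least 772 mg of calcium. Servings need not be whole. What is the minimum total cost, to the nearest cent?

Check every corner: each single food scaled to meet both minima, and each pair solved so both constraints bind.
tofu only: max(1951/198, 772/217) = 9.854 servings → $11.82.
hummus only: max(1951/108, 772/40) = 19.3 servings → $11.58.
quinoa only: max(1951/292, 772/27) = 28.59 servings → $28.59.
sweet potato only: max(1951/504, 772/48) = 16.08 servings → $8.04.
tofu + hummus with both tight: 0.3439 servings and 17.43 servings → $10.87.
tofu + quinoa with both tight: 2.977 servings and 4.663 servings → $8.24.
tofu + sweet potato with both tight: 2.958 servings and 2.709 servings → $4.90.
hummus + quinoa: intersection lies outside the first quadrant.
hummus + sweet potato: the both-tight solution has a negative serving — not a feasible corner.
quinoa + sweet potato: intersection lies outside the first quadrant.
So the least-cost plan costs $4.90.

$4.90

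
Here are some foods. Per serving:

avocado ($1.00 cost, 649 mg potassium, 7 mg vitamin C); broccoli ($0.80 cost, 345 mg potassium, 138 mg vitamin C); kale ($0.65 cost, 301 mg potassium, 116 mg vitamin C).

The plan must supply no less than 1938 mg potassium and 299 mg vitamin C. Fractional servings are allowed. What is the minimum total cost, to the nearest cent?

$3.45

avocado only: max(1938/649, 299/7) = 42.71 servings → $42.71.
broccoli only: max(1938/345, 299/138) = 5.617 servings → $4.49.
kale only: max(1938/301, 299/116) = 6.439 servings → $4.19.
avocado + broccoli with both tight: 1.885 servings and 2.071 servings → $3.54.
avocado + kale with both tight: 1.842 servings and 2.466 servings → $3.45.
broccoli + kale: intersection lies outside the first quadrant.
So the least-cost plan costs $3.45.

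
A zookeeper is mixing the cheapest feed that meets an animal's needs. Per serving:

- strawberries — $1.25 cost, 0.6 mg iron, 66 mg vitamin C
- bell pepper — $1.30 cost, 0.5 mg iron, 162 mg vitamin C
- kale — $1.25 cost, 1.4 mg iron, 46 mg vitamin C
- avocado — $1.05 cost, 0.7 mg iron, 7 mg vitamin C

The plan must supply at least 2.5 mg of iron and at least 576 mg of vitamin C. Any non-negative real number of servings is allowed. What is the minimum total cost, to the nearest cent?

Minimising a linear cost over {iron ≥ 2.5, vitamin C ≥ 576, servings ≥ 0} — the optimum is at a vertex, using one or two foods.
strawberries only: max(2.5/0.6, 576/66) = 8.727 servings → $10.91.
bell pepper only: max(2.5/0.5, 576/162) = 5 servings → $6.50.
kale only: max(2.5/1.4, 576/46) = 12.52 servings → $15.65.
avocado only: max(2.5/0.7, 576/7) = 82.29 servings → $86.40.
strawberries + bell pepper with both tight: 1.822 servings and 2.813 servings → $5.94.
strawberries + kale with both targets exact would need a negative amount; discard.
strawberries + avocado: intersection lies outside the first quadrant.
bell pepper + kale with both tight: 3.393 servings and 0.5741 servings → $5.13.
bell pepper + avocado with both tight: 3.51 servings and 1.065 servings → $5.68.
kale + avocado: the both-tight solution has a negative serving — not a feasible corner.
Cheapest feasible corner: $5.13.

$5.13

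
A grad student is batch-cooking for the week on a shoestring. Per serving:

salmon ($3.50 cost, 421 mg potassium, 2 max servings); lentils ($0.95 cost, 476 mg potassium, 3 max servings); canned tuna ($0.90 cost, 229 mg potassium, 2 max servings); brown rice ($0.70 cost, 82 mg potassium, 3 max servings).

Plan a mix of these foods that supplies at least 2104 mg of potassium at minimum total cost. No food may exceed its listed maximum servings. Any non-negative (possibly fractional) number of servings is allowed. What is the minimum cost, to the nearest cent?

Cost per mg of potassium: lentils $0.0020, canned tuna $0.0039, salmon $0.0083, brown rice $0.0085.
Take 3 servings of lentils: +1428.0 mg potassium for $2.85 (total $2.85, still need 676.0 mg).
Take 2 servings of canned tuna: +458.0 mg potassium for $1.80 (total $4.65, still need 218.0 mg).
Take 0.5178 servings of salmon: +218.0 mg potassium for $1.81 (total $6.46, still need 0.0 mg).
Greedy by cheapest-per-mg is optimal for a single linear constraint, so the minimum cost is $6.46.

$6.46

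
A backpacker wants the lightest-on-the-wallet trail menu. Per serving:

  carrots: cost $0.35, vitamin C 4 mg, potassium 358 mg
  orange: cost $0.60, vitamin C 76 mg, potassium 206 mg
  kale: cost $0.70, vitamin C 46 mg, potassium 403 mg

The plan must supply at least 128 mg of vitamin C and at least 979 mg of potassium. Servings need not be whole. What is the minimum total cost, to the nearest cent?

$1.59

An LP optimum is at a vertex; with two nutrient constraints at most two foods are used. Check each candidate.
carrots only: max(128/4, 979/358) = 32 servings → $11.20.
orange only: max(128/76, 979/206) = 4.752 servings → $2.85.
kale only: max(128/46, 979/403) = 2.783 servings → $1.95.
carrots + orange with both tight: 1.821 servings and 1.588 servings → $1.59.
carrots + kale: intersection lies outside the first quadrant.
orange + kale with both tight: 0.3097 servings and 2.271 servings → $1.78.
Cheapest feasible corner: $1.59.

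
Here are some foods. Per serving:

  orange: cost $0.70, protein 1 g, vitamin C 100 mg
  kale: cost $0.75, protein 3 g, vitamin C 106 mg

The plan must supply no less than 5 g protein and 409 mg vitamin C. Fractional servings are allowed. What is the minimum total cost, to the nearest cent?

orange only: max(5/1, 409/100) = 5 servings → $3.50.
kale only: max(5/3, 409/106) = 3.858 servings → $2.89.
orange + kale with both tight: 3.593 servings and 0.4691 servings → $2.87.
So the least-cost plan costs $2.87.

$2.87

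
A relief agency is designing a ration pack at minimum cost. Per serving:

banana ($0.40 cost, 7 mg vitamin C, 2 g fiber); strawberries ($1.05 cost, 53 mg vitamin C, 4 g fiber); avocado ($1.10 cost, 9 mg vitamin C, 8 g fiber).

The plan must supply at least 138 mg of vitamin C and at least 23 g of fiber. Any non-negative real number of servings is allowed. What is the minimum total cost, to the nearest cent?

This is a tiny linear program; its minimum lies at a vertex of the feasible set. List the vertices and price them.
banana only: max(138/7, 23/2) = 19.71 servings → $7.89.
strawberries only: max(138/53, 23/4) = 5.75 servings → $6.04.
avocado only: max(138/9, 23/8) = 15.33 servings → $16.87.
banana + strawberries with both tight: 8.551 servings and 1.474 servings → $4.97.
banana + avocado with both targets exact would need a negative amount; discard.
strawberries + avocado with both tight: 2.312 servings and 1.719 servings → $4.32.
So the least-cost plan costs $4.32.

$4.32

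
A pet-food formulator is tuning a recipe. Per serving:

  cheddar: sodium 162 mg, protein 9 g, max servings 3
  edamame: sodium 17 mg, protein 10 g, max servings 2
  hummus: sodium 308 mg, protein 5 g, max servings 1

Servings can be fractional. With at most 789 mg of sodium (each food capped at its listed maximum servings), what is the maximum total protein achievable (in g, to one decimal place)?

51.4 g

Protein per mg sodium: edamame 0.5882, cheddar 0.05556, hummus 0.01623.
Take 2 servings of edamame: uses 34 mg sodium, +20.0 g protein (running total 20.0 g).
Take 3 servings of cheddar: uses 486 mg sodium, +27.0 g protein (running total 47.0 g).
Take 0.8734 servings of hummus: uses 269 mg sodium, +4.4 g protein (running total 51.4 g).
Filling greedily by protein-per-mg sodium is optimal for one linear limit, giving 51.4 g.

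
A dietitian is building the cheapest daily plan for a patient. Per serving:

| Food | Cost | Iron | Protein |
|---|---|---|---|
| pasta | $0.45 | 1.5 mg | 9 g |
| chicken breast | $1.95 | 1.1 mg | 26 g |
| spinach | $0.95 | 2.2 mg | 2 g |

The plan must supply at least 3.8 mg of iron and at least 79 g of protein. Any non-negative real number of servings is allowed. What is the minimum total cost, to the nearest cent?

At the optimum either one food covers both requirements or two foods hit both targets exactly; no other combination can be cheaper.
pasta only: max(3.8/1.5, 79/9) = 8.778 servings → $3.95.
chicken breast only: max(3.8/1.1, 79/26) = 3.455 servings → $6.74.
spinach only: max(3.8/2.2, 79/2) = 39.5 servings → $37.52.
pasta + chicken breast with both tight: 0.4089 servings and 2.897 servings → $5.83.
pasta + spinach: the both-tight solution has a negative serving — not a feasible corner.
chicken breast + spinach with both tight: 3.022 servings and 0.2164 servings → $6.10.
So the least-cost plan costs $3.95.

$3.95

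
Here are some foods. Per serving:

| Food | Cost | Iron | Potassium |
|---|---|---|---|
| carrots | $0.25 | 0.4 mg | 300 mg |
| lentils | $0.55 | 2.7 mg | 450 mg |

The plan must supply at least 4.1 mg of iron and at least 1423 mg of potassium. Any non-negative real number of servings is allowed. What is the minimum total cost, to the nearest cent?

For a min-cost LP with two ≥-constraints, a basic feasible solution has at most two positive variables.
carrots only: max(4.1/0.4, 1423/300) = 10.25 servings → $2.56.
lentils only: max(4.1/2.7, 1423/450) = 3.162 servings → $1.74.
carrots + lentils with both tight: 3.17 servings and 1.049 servings → $1.37.
So the least-cost plan costs $1.37.

$1.37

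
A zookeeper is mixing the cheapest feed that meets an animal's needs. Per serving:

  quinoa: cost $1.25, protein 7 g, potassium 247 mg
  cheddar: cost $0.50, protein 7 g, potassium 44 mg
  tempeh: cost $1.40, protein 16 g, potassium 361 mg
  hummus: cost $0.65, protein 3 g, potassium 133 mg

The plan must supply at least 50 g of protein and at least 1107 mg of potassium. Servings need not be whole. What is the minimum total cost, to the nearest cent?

A basic optimal solution has at most two foods positive. Try each food alone and each pair with both targets met exactly.
quinoa only: max(50/7, 1107/247) = 7.143 servings → $8.93.
cheddar only: max(50/7, 1107/44) = 25.16 servings → $12.58.
tempeh only: max(50/16, 1107/361) = 3.125 servings → $4.38.
hummus only: max(50/3, 1107/133) = 16.67 servings → $10.83.
quinoa + cheddar with both tight: 3.905 servings and 3.238 servings → $6.50.
quinoa + tempeh: the both-tight solution has a negative serving — not a feasible corner.
quinoa + hummus: the both-tight solution has a negative serving — not a feasible corner.
cheddar + tempeh with both tight: 0.1854 servings and 3.044 servings → $4.35.
cheddar + hummus with both tight: 4.166 servings and 6.945 servings → $6.60.
tempeh + hummus with both targets exact would need a negative amount; discard.
The minimum over all feasible corners is $4.35.

$4.35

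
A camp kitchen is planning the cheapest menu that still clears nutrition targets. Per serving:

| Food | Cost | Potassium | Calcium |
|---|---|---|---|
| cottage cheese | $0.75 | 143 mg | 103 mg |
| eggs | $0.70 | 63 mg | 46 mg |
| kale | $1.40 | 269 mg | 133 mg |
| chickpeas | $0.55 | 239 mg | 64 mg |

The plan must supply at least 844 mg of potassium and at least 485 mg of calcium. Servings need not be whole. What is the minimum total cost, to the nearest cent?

cottage cheese only: max(844/143, 485/103) = 5.902 servings → $4.43.
eggs only: max(844/63, 485/46) = 13.4 servings → $9.38.
kale only: max(844/269, 485/133) = 3.647 servings → $5.11.
chickpeas only: max(844/239, 485/64) = 7.578 servings → $4.17.
cottage cheese + eggs: the both-tight solution has a negative serving — not a feasible corner.
cottage cheese + kale with both tight: 2.096 servings and 2.023 servings → $4.40.
cottage cheese + chickpeas with both tight: 4.003 servings and 1.137 servings → $3.63.
eggs + kale with both tight: 4.559 servings and 2.07 servings → $6.09.
eggs + chickpeas with both tight: 8.891 servings and 1.188 servings → $6.88.
kale + chickpeas: intersection lies outside the first quadrant.
Cheapest feasible corner: $3.63.

$3.63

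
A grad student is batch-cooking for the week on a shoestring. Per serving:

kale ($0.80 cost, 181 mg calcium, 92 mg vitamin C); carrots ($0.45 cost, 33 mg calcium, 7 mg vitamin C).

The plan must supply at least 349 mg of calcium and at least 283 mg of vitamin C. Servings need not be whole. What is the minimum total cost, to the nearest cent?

This is a tiny linear program; its minimum lies at a vertex of the feasible set. List the vertices and price them.
kale only: max(349/181, 283/92) = 3.076 servings → $2.46.
carrots only: max(349/33, 283/7) = 40.43 servings → $18.19.
kale + carrots with both targets exact would need a negative amount; discard.
The minimum over all feasible corners is $2.46.

$2.46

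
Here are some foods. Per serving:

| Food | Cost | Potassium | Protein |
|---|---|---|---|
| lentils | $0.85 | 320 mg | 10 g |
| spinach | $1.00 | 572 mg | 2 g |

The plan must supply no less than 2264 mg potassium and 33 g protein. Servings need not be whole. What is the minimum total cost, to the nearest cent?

$4.78

With two linear requirements the optimum uses one or two foods; enumerate the corners.
lentils only: max(2264/320, 33/10) = 7.075 servings → $6.01.
spinach only: max(2264/572, 33/2) = 16.5 servings → $16.50.
lentils + spinach with both tight: 2.824 servings and 2.378 servings → $4.78.
So the least-cost plan costs $4.78.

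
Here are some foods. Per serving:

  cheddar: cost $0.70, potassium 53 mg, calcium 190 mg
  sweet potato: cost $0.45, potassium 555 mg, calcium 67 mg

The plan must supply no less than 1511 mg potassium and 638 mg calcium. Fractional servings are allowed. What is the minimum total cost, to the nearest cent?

cheddar only: max(1511/53, 638/190) = 28.51 servings → $19.96.
sweet potato only: max(1511/555, 638/67) = 9.522 servings → $4.29.
cheddar + sweet potato with both tight: 2.481 servings and 2.486 servings → $2.86.
Cheapest feasible corner: $2.86.

$2.86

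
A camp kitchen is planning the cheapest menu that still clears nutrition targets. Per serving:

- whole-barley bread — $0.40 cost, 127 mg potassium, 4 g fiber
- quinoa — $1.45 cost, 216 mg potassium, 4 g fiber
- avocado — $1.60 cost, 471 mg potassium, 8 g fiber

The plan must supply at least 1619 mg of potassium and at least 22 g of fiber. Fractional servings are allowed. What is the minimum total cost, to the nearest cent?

Check every corner: each single food scaled to meet both minima, and each pair solved so both constraints bind.
whole-barley bread only: max(1619/127, 22/4) = 12.75 servings → $5.10.
quinoa only: max(1619/216, 22/4) = 7.495 servings → $10.87.
avocado only: max(1619/471, 22/8) = 3.437 servings → $5.50.
whole-barley bread + quinoa with both targets exact would need a negative amount; discard.
whole-barley bread + avocado: the both-tight solution has a negative serving — not a feasible corner.
quinoa + avocado: the both-tight solution has a negative serving — not a feasible corner.
The minimum over all feasible corners is $5.10.

$5.10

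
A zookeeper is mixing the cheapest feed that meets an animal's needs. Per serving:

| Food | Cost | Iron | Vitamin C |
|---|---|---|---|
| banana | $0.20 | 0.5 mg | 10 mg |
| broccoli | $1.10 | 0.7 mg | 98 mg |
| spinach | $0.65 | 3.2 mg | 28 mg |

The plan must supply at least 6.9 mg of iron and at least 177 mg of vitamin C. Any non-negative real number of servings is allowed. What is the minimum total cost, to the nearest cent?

$2.62

Minimising a linear cost over {iron ≥ 6.9, vitamin C ≥ 177, servings ≥ 0} — the optimum is at a vertex, using one or two foods.
banana only: max(6.9/0.5, 177/10) = 17.7 servings → $3.54.
broccoli only: max(6.9/0.7, 177/98) = 9.857 servings → $10.84.
spinach only: max(6.9/3.2, 177/28) = 6.321 servings → $4.11.
banana + broccoli with both tight: 13.15 servings and 0.4643 servings → $3.14.
banana + spinach: intersection lies outside the first quadrant.
broccoli + spinach with both tight: 1.269 servings and 1.879 servings → $2.62.
So the least-cost plan costs $2.62.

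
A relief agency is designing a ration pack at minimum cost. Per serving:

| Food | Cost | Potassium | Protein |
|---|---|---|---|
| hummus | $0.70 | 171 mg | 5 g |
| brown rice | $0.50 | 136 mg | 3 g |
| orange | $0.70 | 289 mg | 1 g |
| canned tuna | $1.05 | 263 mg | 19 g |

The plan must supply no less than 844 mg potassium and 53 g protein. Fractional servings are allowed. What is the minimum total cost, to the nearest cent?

$3.19

An LP optimum is at a vertex; with two nutrient constraints at most two foods are used. Check each candidate.
hummus only: max(844/171, 53/5) = 10.6 servings → $7.42.
brown rice only: max(844/136, 53/3) = 17.67 servings → $8.83.
orange only: max(844/289, 53/1) = 53 servings → $37.10.
canned tuna only: max(844/263, 53/19) = 3.209 servings → $3.37.
hummus + brown rice: the both-tight solution has a negative serving — not a feasible corner.
hummus + orange: intersection lies outside the first quadrant.
hummus + canned tuna with both tight: 1.084 servings and 2.504 servings → $3.39.
brown rice + orange: intersection lies outside the first quadrant.
brown rice + canned tuna with both tight: 1.168 servings and 2.605 servings → $3.32.
orange + canned tuna with both tight: 0.4011 servings and 2.768 servings → $3.19.
The minimum over all feasible corners is $3.19.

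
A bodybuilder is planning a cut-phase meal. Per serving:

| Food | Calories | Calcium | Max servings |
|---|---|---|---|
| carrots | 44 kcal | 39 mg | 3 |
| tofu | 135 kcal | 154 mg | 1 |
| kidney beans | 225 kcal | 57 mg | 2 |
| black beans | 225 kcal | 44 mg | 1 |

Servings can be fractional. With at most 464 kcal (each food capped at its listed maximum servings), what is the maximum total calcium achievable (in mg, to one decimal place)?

Calcium per kcal: tofu 1.141, carrots 0.8864, kidney beans 0.2533, black beans 0.1956.
Take 1 serving of tofu: uses 135 kcal, +154.0 mg calcium (running total 154.0 mg).
Take 3 servings of carrots: uses 132 kcal, +117.0 mg calcium (running total 271.0 mg).
Take 0.8756 servings of kidney beans: uses 197 kcal, +49.9 mg calcium (running total 320.9 mg).
Filling greedily by calcium-per-kcal is optimal for one linear limit, giving 320.9 mg.

320.9 mg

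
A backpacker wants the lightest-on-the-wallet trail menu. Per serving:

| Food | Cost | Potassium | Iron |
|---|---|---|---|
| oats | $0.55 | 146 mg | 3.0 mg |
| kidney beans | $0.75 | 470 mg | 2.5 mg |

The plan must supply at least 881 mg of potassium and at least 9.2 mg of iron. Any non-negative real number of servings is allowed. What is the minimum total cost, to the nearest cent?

This is a tiny linear program; its minimum lies at a vertex of the feasible set. List the vertices and price them.
oats only: max(881/146, 9.2/3.0) = 6.034 servings → $3.32.
kidney beans only: max(881/470, 9.2/2.5) = 3.68 servings → $2.76.
oats + kidney beans with both tight: 2.03 servings and 1.244 servings → $2.05.
So the least-cost plan costs $2.05.

$2.05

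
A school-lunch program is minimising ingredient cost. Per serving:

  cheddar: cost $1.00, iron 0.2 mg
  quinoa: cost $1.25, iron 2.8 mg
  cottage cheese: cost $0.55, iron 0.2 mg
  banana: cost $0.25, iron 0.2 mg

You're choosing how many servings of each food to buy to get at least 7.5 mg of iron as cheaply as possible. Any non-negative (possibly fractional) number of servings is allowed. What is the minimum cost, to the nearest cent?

Cost per mg of iron: quinoa $0.4464, banana $1.2500, cottage cheese $2.7500, cheddar $5.0000.
With no serving limits, use only quinoa: 7.5 mg / 2.8 mg = 2.679 servings × $1.25 = $3.35.

$3.35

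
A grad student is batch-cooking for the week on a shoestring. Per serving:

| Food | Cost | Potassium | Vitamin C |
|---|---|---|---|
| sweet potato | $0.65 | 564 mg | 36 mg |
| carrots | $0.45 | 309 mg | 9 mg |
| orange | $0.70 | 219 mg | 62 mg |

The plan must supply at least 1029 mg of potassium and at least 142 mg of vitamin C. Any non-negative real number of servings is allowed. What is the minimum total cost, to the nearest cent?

With two linear requirements the optimum uses one or two foods; enumerate the corners.
sweet potato only: max(1029/564, 142/36) = 3.944 servings → $2.56.
carrots only: max(1029/309, 142/9) = 15.78 servings → $7.10.
orange only: max(1029/219, 142/62) = 4.699 servings → $3.29.
sweet potato + carrots: intersection lies outside the first quadrant.
sweet potato + orange with both tight: 1.207 servings and 1.589 servings → $1.90.
carrots + orange with both tight: 1.903 servings and 2.014 servings → $2.27.
Cheapest feasible corner: $1.90.

$1.90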